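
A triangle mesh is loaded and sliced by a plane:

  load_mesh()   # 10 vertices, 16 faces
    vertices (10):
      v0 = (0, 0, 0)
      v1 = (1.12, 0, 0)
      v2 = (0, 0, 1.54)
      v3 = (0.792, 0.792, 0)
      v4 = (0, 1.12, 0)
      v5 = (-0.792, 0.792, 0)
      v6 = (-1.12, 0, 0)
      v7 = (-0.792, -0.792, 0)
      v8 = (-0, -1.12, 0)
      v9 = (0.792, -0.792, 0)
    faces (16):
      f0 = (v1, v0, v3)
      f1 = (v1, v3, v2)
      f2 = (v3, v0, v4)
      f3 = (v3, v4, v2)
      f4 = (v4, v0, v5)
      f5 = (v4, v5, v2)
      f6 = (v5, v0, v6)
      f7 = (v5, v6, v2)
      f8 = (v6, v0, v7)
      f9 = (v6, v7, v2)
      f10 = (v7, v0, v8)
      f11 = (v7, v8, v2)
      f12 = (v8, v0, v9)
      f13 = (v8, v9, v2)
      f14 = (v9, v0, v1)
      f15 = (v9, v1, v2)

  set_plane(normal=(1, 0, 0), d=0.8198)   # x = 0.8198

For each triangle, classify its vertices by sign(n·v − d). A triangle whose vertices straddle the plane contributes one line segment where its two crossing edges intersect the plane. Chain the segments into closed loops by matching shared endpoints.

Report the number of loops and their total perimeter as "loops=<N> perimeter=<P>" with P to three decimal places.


Straddling triangles (4 of 16):
  (v1,v0,v3) [+--] → (0.8198, 0, 0)–(0.8198, 0.724873, 0)  len=0.7249
  (v1,v3,v2) [+--] → (0.8198, 0.724873, 0)–(0.8198, 0, 0.412775)  len=0.8342
  (v9,v0,v1) [--+] → (0.8198, 0, 0)–(0.8198, -0.724873, 0)  len=0.7249
  (v9,v1,v2) [-+-] → (0.8198, -0.724873, 0)–(0.8198, 0, 0.412775)  len=0.8342

Chained into 1 loop(s):
  loop 1: 4 segments, perimeter = 3.1181
Total perimeter = 3.118

loops=1 perimeter=3.118


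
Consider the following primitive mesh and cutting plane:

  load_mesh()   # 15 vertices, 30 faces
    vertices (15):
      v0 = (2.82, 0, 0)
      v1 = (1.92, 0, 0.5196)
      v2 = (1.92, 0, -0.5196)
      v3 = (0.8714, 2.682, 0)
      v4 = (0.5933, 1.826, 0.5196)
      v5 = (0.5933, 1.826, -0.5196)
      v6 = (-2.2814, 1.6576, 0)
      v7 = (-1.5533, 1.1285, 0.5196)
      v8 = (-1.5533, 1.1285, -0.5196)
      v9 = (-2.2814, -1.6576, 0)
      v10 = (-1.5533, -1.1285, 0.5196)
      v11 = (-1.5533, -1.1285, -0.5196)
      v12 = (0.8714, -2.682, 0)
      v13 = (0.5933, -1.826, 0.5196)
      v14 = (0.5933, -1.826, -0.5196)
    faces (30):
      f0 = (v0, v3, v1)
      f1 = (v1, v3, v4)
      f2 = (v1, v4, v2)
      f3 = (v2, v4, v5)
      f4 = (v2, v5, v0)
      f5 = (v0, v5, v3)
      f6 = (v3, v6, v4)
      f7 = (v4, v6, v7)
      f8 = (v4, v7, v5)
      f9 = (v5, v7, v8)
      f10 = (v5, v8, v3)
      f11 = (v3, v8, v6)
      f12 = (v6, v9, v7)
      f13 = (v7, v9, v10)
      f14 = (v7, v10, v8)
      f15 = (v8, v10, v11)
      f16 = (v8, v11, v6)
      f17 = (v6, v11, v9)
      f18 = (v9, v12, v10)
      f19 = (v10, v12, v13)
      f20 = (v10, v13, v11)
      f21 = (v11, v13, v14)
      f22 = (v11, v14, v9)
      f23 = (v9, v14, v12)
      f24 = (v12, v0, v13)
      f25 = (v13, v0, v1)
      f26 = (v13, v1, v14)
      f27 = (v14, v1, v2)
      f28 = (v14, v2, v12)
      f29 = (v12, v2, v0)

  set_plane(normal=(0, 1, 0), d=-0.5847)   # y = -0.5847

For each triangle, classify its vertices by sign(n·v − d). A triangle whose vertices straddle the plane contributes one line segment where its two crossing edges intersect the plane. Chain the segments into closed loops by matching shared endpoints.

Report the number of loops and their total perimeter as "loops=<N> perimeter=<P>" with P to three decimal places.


Straddling triangles (12 of 30):
  (v6,v9,v7) [+-+] → (-2.2814, -0.5847, 0)–(-2.00102, -0.5847, 0.200093)  len=0.3445
  (v7,v9,v10) [+--] → (-2.00102, -0.5847, 0.200093)–(-1.5533, -0.5847, 0.5196)  len=0.5500
  (v7,v10,v8) [+-+] → (-1.5533, -0.5847, 0.5196)–(-1.5533, -0.5847, 0.269216)  len=0.2504
  (v8,v10,v11) [+--] → (-1.5533, -0.5847, 0.269216)–(-1.5533, -0.5847, -0.5196)  len=0.7888
  (v8,v11,v6) [+-+] → (-1.5533, -0.5847, -0.5196)–(-1.69541, -0.5847, -0.418183)  len=0.1746
  (v6,v11,v9) [+--] → (-1.69541, -0.5847, -0.418183)–(-2.2814, -0.5847, 0)  len=0.7199
  (v12,v0,v13) [-+-] → (2.39519, -0.5847, 0)–(2.10699, -0.5847, 0.16638)  len=0.3328
  (v13,v0,v1) [-++] → (2.10699, -0.5847, 0.16638)–(1.49518, -0.5847, 0.5196)  len=0.7065
  (v13,v1,v14) [-+-] → (1.49518, -0.5847, 0.5196)–(1.49518, -0.5847, 0.18684)  len=0.3328
  (v14,v1,v2) [-++] → (1.49518, -0.5847, 0.18684)–(1.49518, -0.5847, -0.5196)  len=0.7064
  (v14,v2,v12) [-+-] → (1.49518, -0.5847, -0.5196)–(1.6914, -0.5847, -0.406323)  len=0.2266
  (v12,v2,v0) [-++] → (1.6914, -0.5847, -0.406323)–(2.39519, -0.5847, 0)  len=0.8127

Chained into 2 loop(s):
  loop 1: 6 segments, perimeter = 2.8282
  loop 2: 6 segments, perimeter = 3.1177
Total perimeter = 5.946

loops=2 perimeter=5.946


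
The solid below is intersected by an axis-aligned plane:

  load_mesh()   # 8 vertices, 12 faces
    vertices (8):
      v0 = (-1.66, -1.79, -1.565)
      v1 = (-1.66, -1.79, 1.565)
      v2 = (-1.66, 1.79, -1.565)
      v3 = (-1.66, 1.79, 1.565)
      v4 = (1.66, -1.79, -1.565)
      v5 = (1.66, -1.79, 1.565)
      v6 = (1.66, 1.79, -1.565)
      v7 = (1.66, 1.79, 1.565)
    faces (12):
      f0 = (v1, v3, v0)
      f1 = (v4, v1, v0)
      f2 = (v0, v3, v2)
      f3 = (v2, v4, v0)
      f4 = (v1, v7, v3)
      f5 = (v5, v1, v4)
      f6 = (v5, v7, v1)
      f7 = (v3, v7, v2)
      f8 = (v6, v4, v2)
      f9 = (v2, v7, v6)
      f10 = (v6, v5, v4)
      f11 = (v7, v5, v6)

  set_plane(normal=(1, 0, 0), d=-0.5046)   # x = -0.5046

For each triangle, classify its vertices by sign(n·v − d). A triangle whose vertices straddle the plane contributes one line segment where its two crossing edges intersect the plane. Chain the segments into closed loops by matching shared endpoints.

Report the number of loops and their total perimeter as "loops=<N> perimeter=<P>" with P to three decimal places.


loops=1 perimeter=13.420

Straddling triangles (8 of 12):
  (v4,v1,v0) [+--] → (-0.5046, -1.79, 0.475722)–(-0.5046, -1.79, -1.565)  len=2.0407
  (v2,v4,v0) [-+-] → (-0.5046, 0.544117, -1.565)–(-0.5046, -1.79, -1.565)  len=2.3341
  (v1,v7,v3) [-+-] → (-0.5046, -0.544117, 1.565)–(-0.5046, 1.79, 1.565)  len=2.3341
  (v5,v1,v4) [+-+] → (-0.5046, -1.79, 1.565)–(-0.5046, -1.79, 0.475722)  len=1.0893
  (v5,v7,v1) [++-] → (-0.5046, -0.544117, 1.565)–(-0.5046, -1.79, 1.565)  len=1.2459
  (v3,v7,v2) [-+-] → (-0.5046, 1.79, 1.565)–(-0.5046, 1.79, -0.475722)  len=2.0407
  (v6,v4,v2) [++-] → (-0.5046, 0.544117, -1.565)–(-0.5046, 1.79, -1.565)  len=1.2459
  (v2,v7,v6) [-++] → (-0.5046, 1.79, -0.475722)–(-0.5046, 1.79, -1.565)  len=1.0893

Chained into 1 loop(s):
  loop 1: 8 segments, perimeter = 13.4200
Total perimeter = 13.420


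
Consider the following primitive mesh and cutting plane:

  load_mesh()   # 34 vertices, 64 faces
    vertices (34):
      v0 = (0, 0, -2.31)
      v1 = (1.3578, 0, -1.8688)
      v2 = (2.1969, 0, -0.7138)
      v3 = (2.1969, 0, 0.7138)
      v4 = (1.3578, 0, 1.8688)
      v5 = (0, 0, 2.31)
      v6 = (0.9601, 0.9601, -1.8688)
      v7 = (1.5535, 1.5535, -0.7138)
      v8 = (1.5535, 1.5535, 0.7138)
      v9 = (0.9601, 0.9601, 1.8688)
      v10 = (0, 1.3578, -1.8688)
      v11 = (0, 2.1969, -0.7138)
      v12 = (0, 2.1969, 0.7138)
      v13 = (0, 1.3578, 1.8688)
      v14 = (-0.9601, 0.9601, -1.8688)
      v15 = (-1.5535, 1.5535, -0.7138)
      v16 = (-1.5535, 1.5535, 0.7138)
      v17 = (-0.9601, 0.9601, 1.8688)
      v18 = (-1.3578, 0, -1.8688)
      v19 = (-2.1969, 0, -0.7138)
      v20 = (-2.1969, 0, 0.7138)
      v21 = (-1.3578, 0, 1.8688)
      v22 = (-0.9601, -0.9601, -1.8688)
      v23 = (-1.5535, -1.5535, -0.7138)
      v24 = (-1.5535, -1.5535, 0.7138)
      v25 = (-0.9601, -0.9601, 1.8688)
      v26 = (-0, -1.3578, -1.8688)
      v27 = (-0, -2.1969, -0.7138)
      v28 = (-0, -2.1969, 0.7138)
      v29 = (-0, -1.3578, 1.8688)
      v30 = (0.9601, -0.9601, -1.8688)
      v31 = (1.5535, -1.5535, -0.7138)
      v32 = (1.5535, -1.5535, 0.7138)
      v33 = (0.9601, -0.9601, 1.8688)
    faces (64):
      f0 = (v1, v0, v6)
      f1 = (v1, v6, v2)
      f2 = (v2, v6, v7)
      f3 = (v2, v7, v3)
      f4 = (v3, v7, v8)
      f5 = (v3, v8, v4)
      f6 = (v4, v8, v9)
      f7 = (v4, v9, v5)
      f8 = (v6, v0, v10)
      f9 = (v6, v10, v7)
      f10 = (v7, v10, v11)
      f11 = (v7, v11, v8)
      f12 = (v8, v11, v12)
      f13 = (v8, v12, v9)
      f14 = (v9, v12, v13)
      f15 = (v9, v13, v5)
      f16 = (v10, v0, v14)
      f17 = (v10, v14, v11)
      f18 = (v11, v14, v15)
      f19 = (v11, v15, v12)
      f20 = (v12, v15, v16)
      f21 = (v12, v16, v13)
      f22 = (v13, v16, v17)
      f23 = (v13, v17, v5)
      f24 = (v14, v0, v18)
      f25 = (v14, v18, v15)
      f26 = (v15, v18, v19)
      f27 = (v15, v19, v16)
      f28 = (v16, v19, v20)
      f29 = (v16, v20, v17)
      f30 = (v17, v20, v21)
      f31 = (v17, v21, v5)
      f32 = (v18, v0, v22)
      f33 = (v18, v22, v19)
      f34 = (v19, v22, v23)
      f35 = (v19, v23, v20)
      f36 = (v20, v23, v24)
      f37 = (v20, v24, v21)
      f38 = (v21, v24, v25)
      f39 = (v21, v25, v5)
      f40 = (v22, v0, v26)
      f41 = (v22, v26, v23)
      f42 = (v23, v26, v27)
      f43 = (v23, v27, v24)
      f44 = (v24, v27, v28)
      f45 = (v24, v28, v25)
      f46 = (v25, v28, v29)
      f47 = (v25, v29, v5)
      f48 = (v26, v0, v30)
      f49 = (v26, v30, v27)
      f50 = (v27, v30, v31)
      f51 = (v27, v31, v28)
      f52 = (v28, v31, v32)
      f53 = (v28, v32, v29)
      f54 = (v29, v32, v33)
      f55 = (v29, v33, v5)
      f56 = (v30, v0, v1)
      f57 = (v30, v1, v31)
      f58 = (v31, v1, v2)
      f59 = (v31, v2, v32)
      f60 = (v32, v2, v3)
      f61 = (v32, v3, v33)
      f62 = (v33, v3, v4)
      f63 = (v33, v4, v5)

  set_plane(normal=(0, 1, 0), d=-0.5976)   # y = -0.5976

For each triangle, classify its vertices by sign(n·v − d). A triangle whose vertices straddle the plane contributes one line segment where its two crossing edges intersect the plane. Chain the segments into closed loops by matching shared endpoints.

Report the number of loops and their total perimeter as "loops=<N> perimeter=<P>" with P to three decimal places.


Straddling triangles (20 of 64):
  (v18,v0,v22) [++-] → (-0.5976, -0.5976, -2.03538)–(-1.11026, -0.5976, -1.8688)  len=0.5390
  (v18,v22,v19) [+-+] → (-1.11026, -0.5976, -1.8688)–(-1.42707, -0.5976, -1.43271)  len=0.5390
  (v19,v22,v23) [+--] → (-1.42707, -0.5976, -1.43271)–(-1.9494, -0.5976, -0.7138)  len=0.8886
  (v19,v23,v20) [+-+] → (-1.9494, -0.5976, -0.7138)–(-1.9494, -0.5976, 0.164631)  len=0.8784
  (v20,v23,v24) [+--] → (-1.9494, -0.5976, 0.164631)–(-1.9494, -0.5976, 0.7138)  len=0.5492
  (v20,v24,v21) [+-+] → (-1.9494, -0.5976, 0.7138)–(-1.43308, -0.5976, 1.42449)  len=0.8784
  (v21,v24,v25) [+--] → (-1.43308, -0.5976, 1.42449)–(-1.11026, -0.5976, 1.8688)  len=0.5492
  (v21,v25,v5) [+-+] → (-1.11026, -0.5976, 1.8688)–(-0.5976, -0.5976, 2.03538)  len=0.5390
  (v22,v0,v26) [-+-] → (-0.5976, -0.5976, -2.03538)–(0, -0.5976, -2.11582)  len=0.6030
  (v25,v29,v5) [--+] → (0, -0.5976, 2.11582)–(-0.5976, -0.5976, 2.03538)  len=0.6030
  (v26,v0,v30) [-+-] → (0, -0.5976, -2.11582)–(0.5976, -0.5976, -2.03538)  len=0.6030
  (v29,v33,v5) [--+] → (0.5976, -0.5976, 2.03538)–(0, -0.5976, 2.11582)  len=0.6030
  (v30,v0,v1) [-++] → (0.5976, -0.5976, -2.03538)–(1.11026, -0.5976, -1.8688)  len=0.5390
  (v30,v1,v31) [-+-] → (1.11026, -0.5976, -1.8688)–(1.43308, -0.5976, -1.42449)  len=0.5492
  (v31,v1,v2) [-++] → (1.43308, -0.5976, -1.42449)–(1.9494, -0.5976, -0.7138)  len=0.8784
  (v31,v2,v32) [-+-] → (1.9494, -0.5976, -0.7138)–(1.9494, -0.5976, -0.164631)  len=0.5492
  (v32,v2,v3) [-++] → (1.9494, -0.5976, -0.164631)–(1.9494, -0.5976, 0.7138)  len=0.8784
  (v32,v3,v33) [-+-] → (1.9494, -0.5976, 0.7138)–(1.42707, -0.5976, 1.43271)  len=0.8886
  (v33,v3,v4) [-++] → (1.42707, -0.5976, 1.43271)–(1.11026, -0.5976, 1.8688)  len=0.5390
  (v33,v4,v5) [-++] → (1.11026, -0.5976, 1.8688)–(0.5976, -0.5976, 2.03538)  len=0.5390

Chained into 1 loop(s):
  loop 1: 20 segments, perimeter = 13.1339
Total perimeter = 13.134

loops=1 perimeter=13.134


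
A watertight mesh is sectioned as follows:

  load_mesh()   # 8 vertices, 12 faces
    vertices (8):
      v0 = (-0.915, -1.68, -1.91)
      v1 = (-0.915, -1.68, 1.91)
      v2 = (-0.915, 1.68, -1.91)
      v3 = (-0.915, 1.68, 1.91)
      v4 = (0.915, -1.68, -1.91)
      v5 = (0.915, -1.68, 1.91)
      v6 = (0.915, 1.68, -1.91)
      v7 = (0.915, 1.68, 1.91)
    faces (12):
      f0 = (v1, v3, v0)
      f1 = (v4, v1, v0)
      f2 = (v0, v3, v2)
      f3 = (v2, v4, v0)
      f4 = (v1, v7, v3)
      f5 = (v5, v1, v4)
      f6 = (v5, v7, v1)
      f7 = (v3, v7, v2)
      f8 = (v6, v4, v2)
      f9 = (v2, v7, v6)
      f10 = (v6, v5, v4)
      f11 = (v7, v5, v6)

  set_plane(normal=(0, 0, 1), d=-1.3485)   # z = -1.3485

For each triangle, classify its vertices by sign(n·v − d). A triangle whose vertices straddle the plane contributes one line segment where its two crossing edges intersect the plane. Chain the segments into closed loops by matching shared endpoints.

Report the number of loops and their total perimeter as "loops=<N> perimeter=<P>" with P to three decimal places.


Straddling triangles (8 of 12):
  (v1,v3,v0) [++-] → (-0.915, -1.18612, -1.3485)–(-0.915, -1.68, -1.3485)  len=0.4939
  (v4,v1,v0) [-+-] → (0.646009, -1.68, -1.3485)–(-0.915, -1.68, -1.3485)  len=1.5610
  (v0,v3,v2) [-+-] → (-0.915, -1.18612, -1.3485)–(-0.915, 1.68, -1.3485)  len=2.8661
  (v5,v1,v4) [++-] → (0.646009, -1.68, -1.3485)–(0.915, -1.68, -1.3485)  len=0.2690
  (v3,v7,v2) [++-] → (-0.646009, 1.68, -1.3485)–(-0.915, 1.68, -1.3485)  len=0.2690
  (v2,v7,v6) [-+-] → (-0.646009, 1.68, -1.3485)–(0.915, 1.68, -1.3485)  len=1.5610
  (v6,v5,v4) [-+-] → (0.915, 1.18612, -1.3485)–(0.915, -1.68, -1.3485)  len=2.8661
  (v7,v5,v6) [++-] → (0.915, 1.18612, -1.3485)–(0.915, 1.68, -1.3485)  len=0.4939

Chained into 1 loop(s):
  loop 1: 8 segments, perimeter = 10.3800
Total perimeter = 10.380

loops=1 perimeter=10.380


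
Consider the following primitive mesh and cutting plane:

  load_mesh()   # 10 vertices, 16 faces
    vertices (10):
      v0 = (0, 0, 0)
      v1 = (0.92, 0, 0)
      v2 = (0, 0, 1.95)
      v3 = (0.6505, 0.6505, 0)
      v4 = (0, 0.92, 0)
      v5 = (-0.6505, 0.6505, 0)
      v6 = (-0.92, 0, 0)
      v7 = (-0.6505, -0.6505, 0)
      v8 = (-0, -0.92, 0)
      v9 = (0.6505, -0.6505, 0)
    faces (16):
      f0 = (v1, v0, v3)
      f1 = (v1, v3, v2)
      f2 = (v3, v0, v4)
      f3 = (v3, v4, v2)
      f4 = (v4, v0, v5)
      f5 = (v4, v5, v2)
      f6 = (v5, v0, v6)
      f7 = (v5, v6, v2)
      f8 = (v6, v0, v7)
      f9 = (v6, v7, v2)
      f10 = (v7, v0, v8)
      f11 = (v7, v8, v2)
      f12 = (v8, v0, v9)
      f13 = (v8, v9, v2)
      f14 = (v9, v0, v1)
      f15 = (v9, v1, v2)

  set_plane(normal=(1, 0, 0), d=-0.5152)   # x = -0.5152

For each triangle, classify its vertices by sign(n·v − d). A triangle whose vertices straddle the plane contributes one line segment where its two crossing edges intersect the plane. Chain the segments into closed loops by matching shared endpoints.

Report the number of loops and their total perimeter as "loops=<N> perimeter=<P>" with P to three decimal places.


loops=1 perimeter=3.681

Straddling triangles (8 of 16):
  (v4,v0,v5) [++-] → (-0.5152, 0.5152, 0)–(-0.5152, 0.706554, 0)  len=0.1914
  (v4,v5,v2) [+-+] → (-0.5152, 0.706554, 0)–(-0.5152, 0.5152, 0.405588)  len=0.4485
  (v5,v0,v6) [-+-] → (-0.5152, 0.5152, 0)–(-0.5152, 0, 0)  len=0.5152
  (v5,v6,v2) [--+] → (-0.5152, 0, 0.858)–(-0.5152, 0.5152, 0.405588)  len=0.6856
  (v6,v0,v7) [-+-] → (-0.5152, 0, 0)–(-0.5152, -0.5152, 0)  len=0.5152
  (v6,v7,v2) [--+] → (-0.5152, -0.5152, 0.405588)–(-0.5152, 0, 0.858)  len=0.6856
  (v7,v0,v8) [-++] → (-0.5152, -0.5152, 0)–(-0.5152, -0.706554, 0)  len=0.1914
  (v7,v8,v2) [-++] → (-0.5152, -0.706554, 0)–(-0.5152, -0.5152, 0.405588)  len=0.4485

Chained into 1 loop(s):
  loop 1: 8 segments, perimeter = 3.6813
Total perimeter = 3.681


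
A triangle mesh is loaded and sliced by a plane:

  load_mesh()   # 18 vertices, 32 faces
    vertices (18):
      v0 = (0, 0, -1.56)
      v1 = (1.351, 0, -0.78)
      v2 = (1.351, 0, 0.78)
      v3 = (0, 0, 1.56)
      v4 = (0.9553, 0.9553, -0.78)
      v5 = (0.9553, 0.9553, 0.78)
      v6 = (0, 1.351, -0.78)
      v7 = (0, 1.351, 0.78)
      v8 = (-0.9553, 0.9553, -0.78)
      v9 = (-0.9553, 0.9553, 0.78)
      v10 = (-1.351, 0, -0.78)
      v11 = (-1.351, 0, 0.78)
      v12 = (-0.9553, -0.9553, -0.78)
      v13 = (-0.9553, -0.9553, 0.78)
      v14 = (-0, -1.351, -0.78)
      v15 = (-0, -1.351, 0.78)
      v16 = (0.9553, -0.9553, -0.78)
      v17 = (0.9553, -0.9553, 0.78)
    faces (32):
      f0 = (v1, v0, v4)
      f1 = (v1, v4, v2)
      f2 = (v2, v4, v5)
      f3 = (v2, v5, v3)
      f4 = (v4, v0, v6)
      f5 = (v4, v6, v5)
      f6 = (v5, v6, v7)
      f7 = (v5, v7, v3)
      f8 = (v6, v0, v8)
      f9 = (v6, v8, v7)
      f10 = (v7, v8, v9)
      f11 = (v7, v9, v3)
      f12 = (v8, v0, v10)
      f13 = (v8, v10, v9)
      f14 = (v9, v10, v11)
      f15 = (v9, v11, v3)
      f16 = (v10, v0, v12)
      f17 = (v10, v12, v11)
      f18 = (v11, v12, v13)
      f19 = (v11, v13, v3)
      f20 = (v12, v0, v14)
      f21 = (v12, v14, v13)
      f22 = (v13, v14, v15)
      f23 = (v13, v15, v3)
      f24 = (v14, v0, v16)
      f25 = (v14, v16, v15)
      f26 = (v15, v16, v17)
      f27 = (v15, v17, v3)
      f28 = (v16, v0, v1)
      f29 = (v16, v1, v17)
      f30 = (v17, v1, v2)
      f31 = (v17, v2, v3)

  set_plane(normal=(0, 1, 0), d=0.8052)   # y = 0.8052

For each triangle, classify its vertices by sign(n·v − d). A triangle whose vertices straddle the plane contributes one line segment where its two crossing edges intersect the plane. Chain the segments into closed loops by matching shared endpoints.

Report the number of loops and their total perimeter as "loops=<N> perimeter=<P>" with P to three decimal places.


Straddling triangles (12 of 32):
  (v1,v0,v4) [--+] → (0.8052, 0.8052, -0.902556)–(1.01747, 0.8052, -0.78)  len=0.2451
  (v1,v4,v2) [-+-] → (1.01747, 0.8052, -0.78)–(1.01747, 0.8052, -0.534887)  len=0.2451
  (v2,v4,v5) [-++] → (1.01747, 0.8052, -0.534887)–(1.01747, 0.8052, 0.78)  len=1.3149
  (v2,v5,v3) [-+-] → (1.01747, 0.8052, 0.78)–(0.8052, 0.8052, 0.902556)  len=0.2451
  (v4,v0,v6) [+-+] → (0.8052, 0.8052, -0.902556)–(0, 0.8052, -1.09512)  len=0.8279
  (v5,v7,v3) [++-] → (0, 0.8052, 1.09512)–(0.8052, 0.8052, 0.902556)  len=0.8279
  (v6,v0,v8) [+-+] → (0, 0.8052, -1.09512)–(-0.8052, 0.8052, -0.902556)  len=0.8279
  (v7,v9,v3) [++-] → (-0.8052, 0.8052, 0.902556)–(0, 0.8052, 1.09512)  len=0.8279
  (v8,v0,v10) [+--] → (-0.8052, 0.8052, -0.902556)–(-1.01747, 0.8052, -0.78)  len=0.2451
  (v8,v10,v9) [+-+] → (-1.01747, 0.8052, -0.78)–(-1.01747, 0.8052, 0.534887)  len=1.3149
  (v9,v10,v11) [+--] → (-1.01747, 0.8052, 0.534887)–(-1.01747, 0.8052, 0.78)  len=0.2451
  (v9,v11,v3) [+--] → (-1.01747, 0.8052, 0.78)–(-0.8052, 0.8052, 0.902556)  len=0.2451

Chained into 1 loop(s):
  loop 1: 12 segments, perimeter = 7.4121
Total perimeter = 7.412

loops=1 perimeter=7.412


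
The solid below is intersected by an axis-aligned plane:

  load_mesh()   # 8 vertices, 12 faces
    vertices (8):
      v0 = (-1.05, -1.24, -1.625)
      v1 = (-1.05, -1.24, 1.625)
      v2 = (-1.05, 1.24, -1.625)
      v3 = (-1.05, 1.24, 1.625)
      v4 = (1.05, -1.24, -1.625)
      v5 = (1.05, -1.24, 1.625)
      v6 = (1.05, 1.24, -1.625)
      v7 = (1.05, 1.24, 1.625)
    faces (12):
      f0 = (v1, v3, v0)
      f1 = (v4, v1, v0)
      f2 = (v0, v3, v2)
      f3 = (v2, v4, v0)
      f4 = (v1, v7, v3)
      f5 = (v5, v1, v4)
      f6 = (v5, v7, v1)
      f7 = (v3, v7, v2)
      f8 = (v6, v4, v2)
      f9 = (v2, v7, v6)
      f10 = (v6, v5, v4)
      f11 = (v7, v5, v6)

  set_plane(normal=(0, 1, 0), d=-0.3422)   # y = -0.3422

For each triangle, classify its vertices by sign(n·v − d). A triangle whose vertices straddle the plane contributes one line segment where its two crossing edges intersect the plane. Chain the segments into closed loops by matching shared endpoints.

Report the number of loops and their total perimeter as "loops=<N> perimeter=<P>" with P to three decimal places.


loops=1 perimeter=10.700

Straddling triangles (8 of 12):
  (v1,v3,v0) [-+-] → (-1.05, -0.3422, 1.625)–(-1.05, -0.3422, -0.448448)  len=2.0734
  (v0,v3,v2) [-++] → (-1.05, -0.3422, -0.448448)–(-1.05, -0.3422, -1.625)  len=1.1766
  (v2,v4,v0) [+--] → (0.289766, -0.3422, -1.625)–(-1.05, -0.3422, -1.625)  len=1.3398
  (v1,v7,v3) [-++] → (-0.289766, -0.3422, 1.625)–(-1.05, -0.3422, 1.625)  len=0.7602
  (v5,v7,v1) [-+-] → (1.05, -0.3422, 1.625)–(-0.289766, -0.3422, 1.625)  len=1.3398
  (v6,v4,v2) [+-+] → (1.05, -0.3422, -1.625)–(0.289766, -0.3422, -1.625)  len=0.7602
  (v6,v5,v4) [+--] → (1.05, -0.3422, 0.448448)–(1.05, -0.3422, -1.625)  len=2.0734
  (v7,v5,v6) [+-+] → (1.05, -0.3422, 1.625)–(1.05, -0.3422, 0.448448)  len=1.1766

Chained into 1 loop(s):
  loop 1: 8 segments, perimeter = 10.7000
Total perimeter = 10.700


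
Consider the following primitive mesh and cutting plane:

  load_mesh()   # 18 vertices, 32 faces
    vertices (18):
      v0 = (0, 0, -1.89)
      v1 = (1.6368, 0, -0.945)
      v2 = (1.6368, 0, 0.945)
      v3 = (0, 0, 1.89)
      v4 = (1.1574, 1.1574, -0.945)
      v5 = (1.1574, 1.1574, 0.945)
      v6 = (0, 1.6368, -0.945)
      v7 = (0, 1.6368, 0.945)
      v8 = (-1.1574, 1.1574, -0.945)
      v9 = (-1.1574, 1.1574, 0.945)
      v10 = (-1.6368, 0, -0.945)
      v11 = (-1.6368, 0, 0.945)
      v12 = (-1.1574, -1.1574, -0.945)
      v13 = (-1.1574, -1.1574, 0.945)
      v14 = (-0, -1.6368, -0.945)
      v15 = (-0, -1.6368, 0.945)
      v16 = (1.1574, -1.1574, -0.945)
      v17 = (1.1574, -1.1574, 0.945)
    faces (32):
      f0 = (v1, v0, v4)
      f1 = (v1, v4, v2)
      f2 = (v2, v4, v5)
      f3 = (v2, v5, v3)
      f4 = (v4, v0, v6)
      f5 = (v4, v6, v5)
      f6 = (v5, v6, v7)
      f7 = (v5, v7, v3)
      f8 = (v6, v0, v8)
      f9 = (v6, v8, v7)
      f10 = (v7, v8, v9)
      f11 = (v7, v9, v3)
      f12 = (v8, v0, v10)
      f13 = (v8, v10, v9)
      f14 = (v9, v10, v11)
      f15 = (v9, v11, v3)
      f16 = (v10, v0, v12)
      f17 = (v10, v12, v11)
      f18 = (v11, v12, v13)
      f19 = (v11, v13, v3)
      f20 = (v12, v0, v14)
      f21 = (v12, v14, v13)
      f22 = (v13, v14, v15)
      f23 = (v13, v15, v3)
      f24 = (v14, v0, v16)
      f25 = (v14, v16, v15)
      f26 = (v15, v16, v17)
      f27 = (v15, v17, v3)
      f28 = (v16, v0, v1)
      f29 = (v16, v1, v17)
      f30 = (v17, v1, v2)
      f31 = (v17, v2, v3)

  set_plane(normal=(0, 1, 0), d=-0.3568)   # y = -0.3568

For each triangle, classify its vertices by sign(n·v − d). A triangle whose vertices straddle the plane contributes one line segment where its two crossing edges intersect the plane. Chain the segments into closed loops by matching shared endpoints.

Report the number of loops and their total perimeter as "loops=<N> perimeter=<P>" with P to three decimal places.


Straddling triangles (12 of 32):
  (v10,v0,v12) [++-] → (-0.3568, -0.3568, -1.59868)–(-1.48901, -0.3568, -0.945)  len=1.3074
  (v10,v12,v11) [+-+] → (-1.48901, -0.3568, -0.945)–(-1.48901, -0.3568, 0.362356)  len=1.3074
  (v11,v12,v13) [+--] → (-1.48901, -0.3568, 0.362356)–(-1.48901, -0.3568, 0.945)  len=0.5826
  (v11,v13,v3) [+-+] → (-1.48901, -0.3568, 0.945)–(-0.3568, -0.3568, 1.59868)  len=1.3074
  (v12,v0,v14) [-+-] → (-0.3568, -0.3568, -1.59868)–(0, -0.3568, -1.684)  len=0.3669
  (v13,v15,v3) [--+] → (0, -0.3568, 1.684)–(-0.3568, -0.3568, 1.59868)  len=0.3669
  (v14,v0,v16) [-+-] → (0, -0.3568, -1.684)–(0.3568, -0.3568, -1.59868)  len=0.3669
  (v15,v17,v3) [--+] → (0.3568, -0.3568, 1.59868)–(0, -0.3568, 1.684)  len=0.3669
  (v16,v0,v1) [-++] → (0.3568, -0.3568, -1.59868)–(1.48901, -0.3568, -0.945)  len=1.3074
  (v16,v1,v17) [-+-] → (1.48901, -0.3568, -0.945)–(1.48901, -0.3568, -0.362356)  len=0.5826
  (v17,v1,v2) [-++] → (1.48901, -0.3568, -0.362356)–(1.48901, -0.3568, 0.945)  len=1.3074
  (v17,v2,v3) [-++] → (1.48901, -0.3568, 0.945)–(0.3568, -0.3568, 1.59868)  len=1.3074

Chained into 1 loop(s):
  loop 1: 12 segments, perimeter = 10.4769
Total perimeter = 10.477

loops=1 perimeter=10.477


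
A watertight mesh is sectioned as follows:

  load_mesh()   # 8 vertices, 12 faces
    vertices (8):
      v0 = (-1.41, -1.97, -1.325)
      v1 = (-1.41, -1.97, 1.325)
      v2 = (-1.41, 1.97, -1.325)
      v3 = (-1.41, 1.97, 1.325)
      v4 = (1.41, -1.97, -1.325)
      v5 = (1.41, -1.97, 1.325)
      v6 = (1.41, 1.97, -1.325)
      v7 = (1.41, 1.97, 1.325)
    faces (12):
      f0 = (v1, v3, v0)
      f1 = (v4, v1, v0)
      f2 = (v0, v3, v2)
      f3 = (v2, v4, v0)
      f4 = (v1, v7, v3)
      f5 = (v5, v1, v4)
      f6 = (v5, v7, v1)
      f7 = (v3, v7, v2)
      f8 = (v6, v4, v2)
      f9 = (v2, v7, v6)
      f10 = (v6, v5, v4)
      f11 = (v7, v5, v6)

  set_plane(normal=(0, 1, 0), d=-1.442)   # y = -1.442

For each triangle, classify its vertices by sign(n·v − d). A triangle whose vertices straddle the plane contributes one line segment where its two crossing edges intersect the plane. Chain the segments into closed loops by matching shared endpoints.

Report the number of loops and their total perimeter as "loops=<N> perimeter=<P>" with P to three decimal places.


Straddling triangles (8 of 12):
  (v1,v3,v0) [-+-] → (-1.41, -1.442, 1.325)–(-1.41, -1.442, -0.969873)  len=2.2949
  (v0,v3,v2) [-++] → (-1.41, -1.442, -0.969873)–(-1.41, -1.442, -1.325)  len=0.3551
  (v2,v4,v0) [+--] → (1.03209, -1.442, -1.325)–(-1.41, -1.442, -1.325)  len=2.4421
  (v1,v7,v3) [-++] → (-1.03209, -1.442, 1.325)–(-1.41, -1.442, 1.325)  len=0.3779
  (v5,v7,v1) [-+-] → (1.41, -1.442, 1.325)–(-1.03209, -1.442, 1.325)  len=2.4421
  (v6,v4,v2) [+-+] → (1.41, -1.442, -1.325)–(1.03209, -1.442, -1.325)  len=0.3779
  (v6,v5,v4) [+--] → (1.41, -1.442, 0.969873)–(1.41, -1.442, -1.325)  len=2.2949
  (v7,v5,v6) [+-+] → (1.41, -1.442, 1.325)–(1.41, -1.442, 0.969873)  len=0.3551

Chained into 1 loop(s):
  loop 1: 8 segments, perimeter = 10.9400
Total perimeter = 10.940

loops=1 perimeter=10.940


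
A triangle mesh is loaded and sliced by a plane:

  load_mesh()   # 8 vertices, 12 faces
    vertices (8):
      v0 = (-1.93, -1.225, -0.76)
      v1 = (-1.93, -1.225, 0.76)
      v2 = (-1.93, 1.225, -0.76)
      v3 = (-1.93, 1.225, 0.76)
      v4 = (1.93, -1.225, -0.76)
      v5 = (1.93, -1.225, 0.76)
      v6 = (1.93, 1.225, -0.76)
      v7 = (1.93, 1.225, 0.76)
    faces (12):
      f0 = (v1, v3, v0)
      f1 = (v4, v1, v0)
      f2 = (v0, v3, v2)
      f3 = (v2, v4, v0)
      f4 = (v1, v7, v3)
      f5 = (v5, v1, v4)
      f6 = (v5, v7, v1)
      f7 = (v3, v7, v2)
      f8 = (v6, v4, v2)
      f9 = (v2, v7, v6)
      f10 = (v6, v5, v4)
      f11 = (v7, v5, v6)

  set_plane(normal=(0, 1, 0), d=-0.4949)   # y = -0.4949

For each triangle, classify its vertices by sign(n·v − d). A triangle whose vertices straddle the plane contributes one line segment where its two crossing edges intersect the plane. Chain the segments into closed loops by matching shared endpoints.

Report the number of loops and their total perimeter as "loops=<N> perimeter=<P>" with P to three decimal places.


loops=1 perimeter=10.760

Straddling triangles (8 of 12):
  (v1,v3,v0) [-+-] → (-1.93, -0.4949, 0.76)–(-1.93, -0.4949, -0.30704)  len=1.0670
  (v0,v3,v2) [-++] → (-1.93, -0.4949, -0.30704)–(-1.93, -0.4949, -0.76)  len=0.4530
  (v2,v4,v0) [+--] → (0.77972, -0.4949, -0.76)–(-1.93, -0.4949, -0.76)  len=2.7097
  (v1,v7,v3) [-++] → (-0.77972, -0.4949, 0.76)–(-1.93, -0.4949, 0.76)  len=1.1503
  (v5,v7,v1) [-+-] → (1.93, -0.4949, 0.76)–(-0.77972, -0.4949, 0.76)  len=2.7097
  (v6,v4,v2) [+-+] → (1.93, -0.4949, -0.76)–(0.77972, -0.4949, -0.76)  len=1.1503
  (v6,v5,v4) [+--] → (1.93, -0.4949, 0.30704)–(1.93, -0.4949, -0.76)  len=1.0670
  (v7,v5,v6) [+-+] → (1.93, -0.4949, 0.76)–(1.93, -0.4949, 0.30704)  len=0.4530

Chained into 1 loop(s):
  loop 1: 8 segments, perimeter = 10.7600
Total perimeter = 10.760


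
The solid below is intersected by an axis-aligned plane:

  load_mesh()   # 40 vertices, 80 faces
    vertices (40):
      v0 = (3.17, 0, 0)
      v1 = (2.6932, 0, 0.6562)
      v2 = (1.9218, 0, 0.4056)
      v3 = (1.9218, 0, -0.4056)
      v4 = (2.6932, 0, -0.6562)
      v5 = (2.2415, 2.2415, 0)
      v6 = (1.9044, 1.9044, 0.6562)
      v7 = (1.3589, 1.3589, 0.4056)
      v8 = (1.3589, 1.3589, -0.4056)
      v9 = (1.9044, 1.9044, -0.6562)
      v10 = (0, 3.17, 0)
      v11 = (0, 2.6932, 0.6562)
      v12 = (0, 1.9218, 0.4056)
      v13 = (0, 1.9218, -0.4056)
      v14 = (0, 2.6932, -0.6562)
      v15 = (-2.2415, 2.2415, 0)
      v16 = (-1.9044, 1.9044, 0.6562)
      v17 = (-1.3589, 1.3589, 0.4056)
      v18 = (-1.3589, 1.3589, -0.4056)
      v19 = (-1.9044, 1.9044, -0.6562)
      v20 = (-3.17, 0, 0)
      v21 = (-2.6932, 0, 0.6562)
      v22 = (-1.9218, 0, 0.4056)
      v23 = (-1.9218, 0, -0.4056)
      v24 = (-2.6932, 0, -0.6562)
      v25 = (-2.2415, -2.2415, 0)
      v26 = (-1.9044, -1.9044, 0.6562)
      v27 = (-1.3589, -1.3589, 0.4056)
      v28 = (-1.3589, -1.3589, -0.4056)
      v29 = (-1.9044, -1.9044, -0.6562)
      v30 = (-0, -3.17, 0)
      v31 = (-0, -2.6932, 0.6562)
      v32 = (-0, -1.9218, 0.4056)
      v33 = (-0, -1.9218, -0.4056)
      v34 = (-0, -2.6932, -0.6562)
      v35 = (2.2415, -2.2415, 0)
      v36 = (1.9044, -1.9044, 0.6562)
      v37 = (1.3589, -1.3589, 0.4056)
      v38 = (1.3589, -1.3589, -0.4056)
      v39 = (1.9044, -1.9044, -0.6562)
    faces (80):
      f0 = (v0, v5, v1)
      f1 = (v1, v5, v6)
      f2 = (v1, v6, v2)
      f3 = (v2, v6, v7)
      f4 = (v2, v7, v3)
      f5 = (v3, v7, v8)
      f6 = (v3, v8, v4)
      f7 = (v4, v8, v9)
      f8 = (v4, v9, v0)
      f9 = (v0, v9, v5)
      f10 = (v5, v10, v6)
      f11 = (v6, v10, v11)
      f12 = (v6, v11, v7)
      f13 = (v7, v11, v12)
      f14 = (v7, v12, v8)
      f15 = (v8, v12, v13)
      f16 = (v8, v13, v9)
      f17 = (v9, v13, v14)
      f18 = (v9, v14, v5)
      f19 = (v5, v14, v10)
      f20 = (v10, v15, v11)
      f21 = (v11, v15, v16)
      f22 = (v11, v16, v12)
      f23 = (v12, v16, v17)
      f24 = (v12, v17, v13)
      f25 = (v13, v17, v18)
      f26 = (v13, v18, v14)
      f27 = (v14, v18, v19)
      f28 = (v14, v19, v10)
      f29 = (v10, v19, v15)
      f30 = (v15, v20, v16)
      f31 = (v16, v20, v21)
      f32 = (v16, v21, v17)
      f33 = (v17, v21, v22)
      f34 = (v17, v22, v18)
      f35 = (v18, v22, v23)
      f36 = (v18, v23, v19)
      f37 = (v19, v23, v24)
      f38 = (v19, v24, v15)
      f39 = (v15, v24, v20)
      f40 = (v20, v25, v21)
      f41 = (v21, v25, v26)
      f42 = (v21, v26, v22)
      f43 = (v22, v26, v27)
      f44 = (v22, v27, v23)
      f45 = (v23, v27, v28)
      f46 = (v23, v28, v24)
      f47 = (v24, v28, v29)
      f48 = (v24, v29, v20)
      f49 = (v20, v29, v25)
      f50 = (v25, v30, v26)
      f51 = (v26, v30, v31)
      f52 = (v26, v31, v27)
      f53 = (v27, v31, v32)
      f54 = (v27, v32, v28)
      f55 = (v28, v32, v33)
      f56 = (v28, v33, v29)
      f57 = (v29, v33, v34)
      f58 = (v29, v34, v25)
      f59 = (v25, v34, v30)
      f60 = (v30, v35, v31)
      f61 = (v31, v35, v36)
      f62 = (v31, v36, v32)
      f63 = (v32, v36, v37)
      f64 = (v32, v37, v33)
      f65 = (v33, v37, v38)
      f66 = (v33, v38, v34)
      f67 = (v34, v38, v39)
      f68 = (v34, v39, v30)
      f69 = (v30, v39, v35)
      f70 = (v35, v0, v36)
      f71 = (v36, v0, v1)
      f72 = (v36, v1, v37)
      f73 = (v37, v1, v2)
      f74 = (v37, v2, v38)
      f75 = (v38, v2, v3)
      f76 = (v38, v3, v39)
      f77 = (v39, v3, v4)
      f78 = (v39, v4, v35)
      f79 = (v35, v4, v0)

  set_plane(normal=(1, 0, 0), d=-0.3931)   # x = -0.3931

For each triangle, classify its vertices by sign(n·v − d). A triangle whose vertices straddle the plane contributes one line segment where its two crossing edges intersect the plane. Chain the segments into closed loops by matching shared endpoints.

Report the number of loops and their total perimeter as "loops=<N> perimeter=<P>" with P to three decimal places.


loops=2 perimeter=8.111

Straddling triangles (20 of 80):
  (v10,v15,v11) [+-+] → (-0.3931, 3.00717, 0)–(-0.3931, 2.61398, 0.54112)  len=0.6689
  (v11,v15,v16) [+--] → (-0.3931, 2.61398, 0.54112)–(-0.3931, 2.53038, 0.6562)  len=0.1422
  (v11,v16,v12) [+-+] → (-0.3931, 2.53038, 0.6562)–(-0.3931, 1.91821, 0.457328)  len=0.6437
  (v12,v16,v17) [+--] → (-0.3931, 1.91821, 0.457328)–(-0.3931, 1.75897, 0.4056)  len=0.1674
  (v12,v17,v13) [+-+] → (-0.3931, 1.75897, 0.4056)–(-0.3931, 1.75897, -0.170938)  len=0.5765
  (v13,v17,v18) [+--] → (-0.3931, 1.75897, -0.170938)–(-0.3931, 1.75897, -0.4056)  len=0.2347
  (v13,v18,v14) [+-+] → (-0.3931, 1.75897, -0.4056)–(-0.3931, 2.30722, -0.583707)  len=0.5765
  (v14,v18,v19) [+--] → (-0.3931, 2.30722, -0.583707)–(-0.3931, 2.53038, -0.6562)  len=0.2346
  (v14,v19,v10) [+-+] → (-0.3931, 2.53038, -0.6562)–(-0.3931, 2.90876, -0.135451)  len=0.6437
  (v10,v19,v15) [+--] → (-0.3931, 2.90876, -0.135451)–(-0.3931, 3.00717, 0)  len=0.1674
  (v25,v30,v26) [-+-] → (-0.3931, -3.00717, 0)–(-0.3931, -2.90876, 0.135451)  len=0.1674
  (v26,v30,v31) [-++] → (-0.3931, -2.90876, 0.135451)–(-0.3931, -2.53038, 0.6562)  len=0.6437
  (v26,v31,v27) [-+-] → (-0.3931, -2.53038, 0.6562)–(-0.3931, -2.30722, 0.583707)  len=0.2346
  (v27,v31,v32) [-++] → (-0.3931, -2.30722, 0.583707)–(-0.3931, -1.75897, 0.4056)  len=0.5765
  (v27,v32,v28) [-+-] → (-0.3931, -1.75897, 0.4056)–(-0.3931, -1.75897, 0.170938)  len=0.2347
  (v28,v32,v33) [-++] → (-0.3931, -1.75897, 0.170938)–(-0.3931, -1.75897, -0.4056)  len=0.5765
  (v28,v33,v29) [-+-] → (-0.3931, -1.75897, -0.4056)–(-0.3931, -1.91821, -0.457328)  len=0.1674
  (v29,v33,v34) [-++] → (-0.3931, -1.91821, -0.457328)–(-0.3931, -2.53038, -0.6562)  len=0.6437
  (v29,v34,v25) [-+-] → (-0.3931, -2.53038, -0.6562)–(-0.3931, -2.61398, -0.54112)  len=0.1422
  (v25,v34,v30) [-++] → (-0.3931, -2.61398, -0.54112)–(-0.3931, -3.00717, 0)  len=0.6689

Chained into 2 loop(s):
  loop 1: 10 segments, perimeter = 4.0556
  loop 2: 10 segments, perimeter = 4.0556
Total perimeter = 8.111


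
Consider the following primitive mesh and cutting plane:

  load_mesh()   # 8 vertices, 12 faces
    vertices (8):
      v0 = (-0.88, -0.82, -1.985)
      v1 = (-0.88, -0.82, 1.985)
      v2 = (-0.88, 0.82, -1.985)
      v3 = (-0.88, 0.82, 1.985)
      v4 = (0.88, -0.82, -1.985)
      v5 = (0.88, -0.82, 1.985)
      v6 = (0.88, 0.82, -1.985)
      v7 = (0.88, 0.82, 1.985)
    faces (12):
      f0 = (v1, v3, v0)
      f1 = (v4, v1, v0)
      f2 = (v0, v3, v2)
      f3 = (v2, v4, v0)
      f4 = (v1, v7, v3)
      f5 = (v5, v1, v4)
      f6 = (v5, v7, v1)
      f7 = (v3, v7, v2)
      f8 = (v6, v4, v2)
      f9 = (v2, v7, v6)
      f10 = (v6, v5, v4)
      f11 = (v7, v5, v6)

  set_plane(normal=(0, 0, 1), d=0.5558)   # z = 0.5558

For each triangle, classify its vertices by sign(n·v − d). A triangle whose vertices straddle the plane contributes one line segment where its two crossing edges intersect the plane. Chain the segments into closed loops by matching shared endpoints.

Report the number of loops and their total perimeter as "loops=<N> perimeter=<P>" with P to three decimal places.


loops=1 perimeter=6.800

Straddling triangles (8 of 12):
  (v1,v3,v0) [++-] → (-0.88, 0.2296, 0.5558)–(-0.88, -0.82, 0.5558)  len=1.0496
  (v4,v1,v0) [-+-] → (-0.2464, -0.82, 0.5558)–(-0.88, -0.82, 0.5558)  len=0.6336
  (v0,v3,v2) [-+-] → (-0.88, 0.2296, 0.5558)–(-0.88, 0.82, 0.5558)  len=0.5904
  (v5,v1,v4) [++-] → (-0.2464, -0.82, 0.5558)–(0.88, -0.82, 0.5558)  len=1.1264
  (v3,v7,v2) [++-] → (0.2464, 0.82, 0.5558)–(-0.88, 0.82, 0.5558)  len=1.1264
  (v2,v7,v6) [-+-] → (0.2464, 0.82, 0.5558)–(0.88, 0.82, 0.5558)  len=0.6336
  (v6,v5,v4) [-+-] → (0.88, -0.2296, 0.5558)–(0.88, -0.82, 0.5558)  len=0.5904
  (v7,v5,v6) [++-] → (0.88, -0.2296, 0.5558)–(0.88, 0.82, 0.5558)  len=1.0496

Chained into 1 loop(s):
  loop 1: 8 segments, perimeter = 6.8000
Total perimeter = 6.800


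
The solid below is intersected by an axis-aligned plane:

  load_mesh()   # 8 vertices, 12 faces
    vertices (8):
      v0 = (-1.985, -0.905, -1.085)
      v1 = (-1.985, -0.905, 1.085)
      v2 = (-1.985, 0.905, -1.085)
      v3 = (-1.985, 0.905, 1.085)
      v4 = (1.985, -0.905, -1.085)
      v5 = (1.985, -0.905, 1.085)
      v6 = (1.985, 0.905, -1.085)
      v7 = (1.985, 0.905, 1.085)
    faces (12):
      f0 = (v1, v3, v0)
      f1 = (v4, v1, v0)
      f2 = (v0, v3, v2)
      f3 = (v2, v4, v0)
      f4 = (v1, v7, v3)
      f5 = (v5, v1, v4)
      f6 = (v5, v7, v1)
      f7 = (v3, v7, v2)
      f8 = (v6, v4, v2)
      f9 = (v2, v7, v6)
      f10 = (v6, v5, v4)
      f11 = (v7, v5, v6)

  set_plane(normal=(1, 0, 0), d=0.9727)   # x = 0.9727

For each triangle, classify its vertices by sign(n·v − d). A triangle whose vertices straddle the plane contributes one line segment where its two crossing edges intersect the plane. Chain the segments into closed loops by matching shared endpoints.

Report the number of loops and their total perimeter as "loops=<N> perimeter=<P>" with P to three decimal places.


Straddling triangles (8 of 12):
  (v4,v1,v0) [+--] → (0.9727, -0.905, -0.531677)–(0.9727, -0.905, -1.085)  len=0.5533
  (v2,v4,v0) [-+-] → (0.9727, -0.443473, -1.085)–(0.9727, -0.905, -1.085)  len=0.4615
  (v1,v7,v3) [-+-] → (0.9727, 0.443473, 1.085)–(0.9727, 0.905, 1.085)  len=0.4615
  (v5,v1,v4) [+-+] → (0.9727, -0.905, 1.085)–(0.9727, -0.905, -0.531677)  len=1.6167
  (v5,v7,v1) [++-] → (0.9727, 0.443473, 1.085)–(0.9727, -0.905, 1.085)  len=1.3485
  (v3,v7,v2) [-+-] → (0.9727, 0.905, 1.085)–(0.9727, 0.905, 0.531677)  len=0.5533
  (v6,v4,v2) [++-] → (0.9727, -0.443473, -1.085)–(0.9727, 0.905, -1.085)  len=1.3485
  (v2,v7,v6) [-++] → (0.9727, 0.905, 0.531677)–(0.9727, 0.905, -1.085)  len=1.6167

Chained into 1 loop(s):
  loop 1: 8 segments, perimeter = 7.9600
Total perimeter = 7.960

loops=1 perimeter=7.960


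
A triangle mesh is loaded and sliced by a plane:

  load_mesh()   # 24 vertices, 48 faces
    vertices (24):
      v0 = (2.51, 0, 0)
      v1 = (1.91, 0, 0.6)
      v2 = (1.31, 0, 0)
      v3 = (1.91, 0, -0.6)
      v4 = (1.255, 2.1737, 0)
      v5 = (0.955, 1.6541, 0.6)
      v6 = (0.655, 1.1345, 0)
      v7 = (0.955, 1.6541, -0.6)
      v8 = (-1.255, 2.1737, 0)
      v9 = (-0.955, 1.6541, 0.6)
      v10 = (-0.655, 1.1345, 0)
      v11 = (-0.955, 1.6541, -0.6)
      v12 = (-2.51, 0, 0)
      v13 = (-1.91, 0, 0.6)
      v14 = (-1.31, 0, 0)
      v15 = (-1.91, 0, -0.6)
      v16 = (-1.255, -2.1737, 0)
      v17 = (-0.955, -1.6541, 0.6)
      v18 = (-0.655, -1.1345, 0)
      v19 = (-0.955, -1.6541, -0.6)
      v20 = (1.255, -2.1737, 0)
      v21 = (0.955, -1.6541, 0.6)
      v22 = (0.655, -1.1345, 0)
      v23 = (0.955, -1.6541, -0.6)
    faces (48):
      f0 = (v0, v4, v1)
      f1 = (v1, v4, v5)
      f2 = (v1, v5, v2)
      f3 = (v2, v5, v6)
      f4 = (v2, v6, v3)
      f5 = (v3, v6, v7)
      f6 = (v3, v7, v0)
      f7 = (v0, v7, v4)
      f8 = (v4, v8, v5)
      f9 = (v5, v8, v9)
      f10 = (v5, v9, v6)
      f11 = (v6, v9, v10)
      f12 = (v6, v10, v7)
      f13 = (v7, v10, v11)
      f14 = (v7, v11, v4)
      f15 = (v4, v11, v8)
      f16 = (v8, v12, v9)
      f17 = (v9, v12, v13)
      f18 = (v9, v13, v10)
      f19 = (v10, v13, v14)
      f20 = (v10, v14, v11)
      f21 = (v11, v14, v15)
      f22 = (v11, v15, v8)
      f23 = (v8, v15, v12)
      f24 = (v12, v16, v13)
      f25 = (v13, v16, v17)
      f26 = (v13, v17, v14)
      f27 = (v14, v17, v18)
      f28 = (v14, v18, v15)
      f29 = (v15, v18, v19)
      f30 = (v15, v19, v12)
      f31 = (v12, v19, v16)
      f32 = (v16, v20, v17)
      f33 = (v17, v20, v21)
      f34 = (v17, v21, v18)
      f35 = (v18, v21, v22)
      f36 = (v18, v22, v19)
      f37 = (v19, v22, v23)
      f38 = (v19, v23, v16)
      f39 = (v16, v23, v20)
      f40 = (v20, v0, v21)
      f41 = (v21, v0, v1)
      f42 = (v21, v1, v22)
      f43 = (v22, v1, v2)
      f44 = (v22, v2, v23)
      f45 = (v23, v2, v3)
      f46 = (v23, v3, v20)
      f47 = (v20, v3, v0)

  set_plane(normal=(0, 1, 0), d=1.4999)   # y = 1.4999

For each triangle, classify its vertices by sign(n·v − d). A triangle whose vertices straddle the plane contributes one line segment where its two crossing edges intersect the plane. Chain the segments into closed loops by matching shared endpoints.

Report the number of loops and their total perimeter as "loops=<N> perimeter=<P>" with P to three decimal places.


Straddling triangles (18 of 48):
  (v0,v4,v1) [-+-] → (1.64402, 1.4999, 0)–(1.45804, 1.4999, 0.185987)  len=0.2630
  (v1,v4,v5) [-++] → (1.45804, 1.4999, 0.185987)–(1.04403, 1.4999, 0.6)  len=0.5855
  (v1,v5,v2) [-+-] → (1.04403, 1.4999, 0.6)–(0.988094, 1.4999, 0.544066)  len=0.0791
  (v2,v5,v6) [-+-] → (0.988094, 1.4999, 0.544066)–(0.86597, 1.4999, 0.42194)  len=0.1727
  (v3,v6,v7) [--+] → (0.86597, 1.4999, -0.42194)–(1.04403, 1.4999, -0.6)  len=0.2518
  (v3,v7,v0) [-+-] → (1.04403, 1.4999, -0.6)–(1.09996, 1.4999, -0.544066)  len=0.0791
  (v0,v7,v4) [-++] → (1.09996, 1.4999, -0.544066)–(1.64402, 1.4999, 0)  len=0.7694
  (v5,v9,v6) [++-] → (-0.477206, 1.4999, 0.42194)–(0.86597, 1.4999, 0.42194)  len=1.3432
  (v6,v9,v10) [-+-] → (-0.477206, 1.4999, 0.42194)–(-0.86597, 1.4999, 0.42194)  len=0.3888
  (v6,v10,v7) [--+] → (0.477206, 1.4999, -0.42194)–(0.86597, 1.4999, -0.42194)  len=0.3888
  (v7,v10,v11) [+-+] → (0.477206, 1.4999, -0.42194)–(-0.86597, 1.4999, -0.42194)  len=1.3432
  (v8,v12,v9) [+-+] → (-1.64402, 1.4999, 0)–(-1.09996, 1.4999, 0.544066)  len=0.7694
  (v9,v12,v13) [+--] → (-1.09996, 1.4999, 0.544066)–(-1.04403, 1.4999, 0.6)  len=0.0791
  (v9,v13,v10) [+--] → (-1.04403, 1.4999, 0.6)–(-0.86597, 1.4999, 0.42194)  len=0.2518
  (v10,v14,v11) [--+] → (-0.988094, 1.4999, -0.544066)–(-0.86597, 1.4999, -0.42194)  len=0.1727
  (v11,v14,v15) [+--] → (-0.988094, 1.4999, -0.544066)–(-1.04403, 1.4999, -0.6)  len=0.0791
  (v11,v15,v8) [+-+] → (-1.04403, 1.4999, -0.6)–(-1.45804, 1.4999, -0.185987)  len=0.5855
  (v8,v15,v12) [+--] → (-1.45804, 1.4999, -0.185987)–(-1.64402, 1.4999, 0)  len=0.2630

Chained into 1 loop(s):
  loop 1: 18 segments, perimeter = 7.8652
Total perimeter = 7.865

loops=1 perimeter=7.865
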